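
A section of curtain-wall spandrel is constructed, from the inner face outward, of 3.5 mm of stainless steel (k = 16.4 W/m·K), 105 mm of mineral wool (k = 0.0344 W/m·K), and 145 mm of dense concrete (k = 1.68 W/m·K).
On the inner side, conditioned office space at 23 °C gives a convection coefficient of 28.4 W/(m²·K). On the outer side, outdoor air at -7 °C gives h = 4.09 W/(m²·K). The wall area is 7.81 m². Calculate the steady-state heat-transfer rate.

Q ≈ 68.5 W

Model the wall as resistances in series:
R_inner film = 1/(h_i·A) = 1/(28.4×7.81) = 0.004508 K/W
R_stainless steel = L/(kA) = 0.0035/(16.4×7.81) = 2.733×10^-5 K/W
R_mineral wool = L/(kA) = 0.105/(0.0344×7.81) = 0.3908 K/W
R_dense concrete = L/(kA) = 0.145/(1.68×7.81) = 0.01105 K/W
R_outer film = 1/(h_o·A) = 1/(4.09×7.81) = 0.03131 K/W
R_total = 0.4377 K/W
Q = ΔT / R_total = 30 / 0.4377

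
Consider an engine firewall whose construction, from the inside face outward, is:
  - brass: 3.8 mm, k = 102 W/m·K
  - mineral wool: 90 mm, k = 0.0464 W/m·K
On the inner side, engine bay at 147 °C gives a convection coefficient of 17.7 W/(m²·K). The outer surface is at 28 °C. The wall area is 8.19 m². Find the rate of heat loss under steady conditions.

Q ≈ 488 W

Series thermal resistances:
R_inner film = 1/(h_i·A) = 1/(17.7×8.19) = 0.006898 K/W
R_brass = L/(kA) = 0.0038/(102×8.19) = 4.549×10^-6 K/W
R_mineral wool = L/(kA) = 0.09/(0.0464×8.19) = 0.2368 K/W
R_total = 0.2437 K/W
Q = ΔT / R_total = 119 / 0.2437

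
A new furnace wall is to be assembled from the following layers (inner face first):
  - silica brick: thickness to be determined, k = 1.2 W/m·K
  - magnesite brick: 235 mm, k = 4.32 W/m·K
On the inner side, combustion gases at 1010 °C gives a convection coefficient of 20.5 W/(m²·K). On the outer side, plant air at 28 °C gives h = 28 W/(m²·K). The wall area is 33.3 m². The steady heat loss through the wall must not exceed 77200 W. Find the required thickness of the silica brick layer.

L ≈ 342 mm

Using the resistance-network approach (series):
R_inner film = 1/(h_i·A) = 1/(20.5×33.3) = 0.001465 K/W
R_magnesite brick = L/(kA) = 0.235/(4.32×33.3) = 0.001634 K/W
R_outer film = 1/(h_o·A) = 1/(28×33.3) = 0.001073 K/W
Sum of the known resistances R_other = 0.004171 K/W
Required total resistance R_tot = ΔT/Q_allow = 982/77200 = 0.01272 K/W
R_silica brick = R_tot − R_other = 0.008549 K/W
L = R·k·A = 0.008549×1.2×33.3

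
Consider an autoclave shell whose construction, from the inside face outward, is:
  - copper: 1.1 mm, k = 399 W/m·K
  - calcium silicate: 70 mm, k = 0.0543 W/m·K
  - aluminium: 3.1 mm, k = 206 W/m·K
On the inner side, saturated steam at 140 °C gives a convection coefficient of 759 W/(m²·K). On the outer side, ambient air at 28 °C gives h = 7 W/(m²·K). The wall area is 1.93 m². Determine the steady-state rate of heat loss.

Thermal resistances in series:
R_inner film = 1/(h_i·A) = 1/(759×1.93) = 6.827×10^-4 K/W
R_copper = L/(kA) = 0.0011/(399×1.93) = 1.428×10^-6 K/W
R_calcium silicate = L/(kA) = 0.07/(0.0543×1.93) = 0.6679 K/W
R_aluminium = L/(kA) = 0.0031/(206×1.93) = 7.797×10^-6 K/W
R_outer film = 1/(h_o·A) = 1/(7×1.93) = 0.07402 K/W
R_total = 0.7427 K/W
Q = ΔT / R_total = 112 / 0.7427

Q ≈ 151 W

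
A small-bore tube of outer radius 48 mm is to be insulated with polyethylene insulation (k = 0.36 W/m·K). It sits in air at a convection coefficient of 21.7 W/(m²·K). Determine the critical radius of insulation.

r_cr ≈ 16.6 mm

For a cylinder r_cr = k/h = 0.36/21.7
r_cr = 16.6 mm; since the bare radius (48 mm) is above r_cr, any added insulation will reduce heat loss.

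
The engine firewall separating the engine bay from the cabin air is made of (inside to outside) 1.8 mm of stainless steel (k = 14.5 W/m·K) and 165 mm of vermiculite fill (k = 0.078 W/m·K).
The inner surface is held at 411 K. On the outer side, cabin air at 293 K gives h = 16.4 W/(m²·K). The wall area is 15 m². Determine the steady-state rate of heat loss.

Series thermal resistances:
R_stainless steel = L/(kA) = 0.0018/(14.5×15) = 8.276×10^-6 K/W
R_vermiculite fill = L/(kA) = 0.165/(0.078×15) = 0.141 K/W
R_outer film = 1/(h_o·A) = 1/(16.4×15) = 0.004065 K/W
R_total = 0.1451 K/W
Q = ΔT / R_total = 118 / 0.1451

Q ≈ 813 W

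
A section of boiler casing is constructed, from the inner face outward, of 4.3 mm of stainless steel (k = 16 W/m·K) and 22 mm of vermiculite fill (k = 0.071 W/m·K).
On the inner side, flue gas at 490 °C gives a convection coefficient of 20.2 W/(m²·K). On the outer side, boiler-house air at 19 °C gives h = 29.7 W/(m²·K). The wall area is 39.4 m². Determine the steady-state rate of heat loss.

Q ≈ 47200 W

Series thermal resistances:
R_inner film = 1/(h_i·A) = 1/(20.2×39.4) = 0.001256 K/W
R_stainless steel = L/(kA) = 0.0043/(16×39.4) = 6.821×10^-6 K/W
R_vermiculite fill = L/(kA) = 0.022/(0.071×39.4) = 0.007864 K/W
R_outer film = 1/(h_o·A) = 1/(29.7×39.4) = 8.546×10^-4 K/W
R_total = 0.009982 K/W
Q = ΔT / R_total = 471 / 0.009982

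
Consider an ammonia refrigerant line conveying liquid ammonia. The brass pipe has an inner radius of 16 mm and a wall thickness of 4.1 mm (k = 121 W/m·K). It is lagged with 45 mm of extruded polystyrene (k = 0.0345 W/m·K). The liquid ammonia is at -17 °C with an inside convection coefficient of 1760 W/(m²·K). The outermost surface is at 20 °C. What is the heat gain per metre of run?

Cylindrical conduction, so R = ln(r₂/r₁)/(2πkL) per layer, in series:
R_inner film = 1/(h_i·2πr₁L) = 1/(1760×2π×0.016×1) = 0.005652 K/W
R_brass pipe wall = ln(20.1/16)/(2π×121×1) = 3.001×10^-4 K/W
R_extruded polystyrene = ln(65.1/20.1)/(2π×0.0345×1) = 5.421 K/W
R_total = 5.427 K/W
Q = ΔT/R_total = 37/5.427

q′ ≈ 6.82 W/m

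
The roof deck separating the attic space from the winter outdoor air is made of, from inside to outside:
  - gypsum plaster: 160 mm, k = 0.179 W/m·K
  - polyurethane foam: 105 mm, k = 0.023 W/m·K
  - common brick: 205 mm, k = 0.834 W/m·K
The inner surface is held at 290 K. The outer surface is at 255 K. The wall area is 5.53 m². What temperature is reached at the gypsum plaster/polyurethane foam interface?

T ≈ 285 K

Using the resistance-network approach (series):
R_gypsum plaster = L/(kA) = 0.16/(0.179×5.53) = 0.1616 K/W
R_polyurethane foam = L/(kA) = 0.105/(0.023×5.53) = 0.8255 K/W
R_common brick = L/(kA) = 0.205/(0.834×5.53) = 0.04445 K/W
R_total = 1.032 K/W;  Q = ΔT/R_total = 35/1.032 = 33.93 W
T_interface = T_inner − Q·ΣR(inner→interface) = 290 − 33.9×0.1616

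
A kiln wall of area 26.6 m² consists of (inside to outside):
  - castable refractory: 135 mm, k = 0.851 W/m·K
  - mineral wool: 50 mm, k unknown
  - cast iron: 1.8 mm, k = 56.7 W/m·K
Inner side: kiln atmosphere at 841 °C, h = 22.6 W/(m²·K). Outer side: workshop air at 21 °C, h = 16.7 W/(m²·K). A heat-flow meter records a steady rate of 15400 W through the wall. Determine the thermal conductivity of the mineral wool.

Thermal resistances in series:
R_inner film = 1/(h_i·A) = 1/(22.6×26.6) = 0.001663 K/W
R_castable refractory = L/(kA) = 0.135/(0.851×26.6) = 0.005964 K/W
R_cast iron = L/(kA) = 0.0018/(56.7×26.6) = 1.193×10^-6 K/W
R_outer film = 1/(h_o·A) = 1/(16.7×26.6) = 0.002251 K/W
Sum of known resistances R_other = 0.00988 K/W
Total R = ΔT/Q = 820/15400 = 0.05325 K/W
R_mineral wool = R_total − R_other = 0.04337 K/W
k = L/(R·A) = 0.05/(0.04337×26.6)

k ≈ 0.0433 W/(m·K)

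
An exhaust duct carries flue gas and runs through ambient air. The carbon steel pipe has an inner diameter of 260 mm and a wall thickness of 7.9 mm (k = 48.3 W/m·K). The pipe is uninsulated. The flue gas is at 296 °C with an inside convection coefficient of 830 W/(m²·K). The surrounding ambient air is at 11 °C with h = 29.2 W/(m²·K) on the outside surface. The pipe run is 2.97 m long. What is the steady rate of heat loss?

Radial resistances (cylindrical: R_cond = ln(r_o/r_i)/(2πkL), R_conv = 1/(h·2πrL)):
R_inner film = 1/(h_i·2πr₁L) = 1/(830×2π×0.13×2.97) = 4.966×10^-4 K/W
R_carbon steel pipe wall = ln(137.9/130)/(2π×48.3×2.97) = 6.545×10^-5 K/W
R_outer film = 1/(h_o·2πr_oL) = 1/(29.2×2π×0.1379×2.97) = 0.01331 K/W
R_total = 0.01387 K/W
Q = ΔT/R_total = 285/0.01387

Q ≈ 20500 W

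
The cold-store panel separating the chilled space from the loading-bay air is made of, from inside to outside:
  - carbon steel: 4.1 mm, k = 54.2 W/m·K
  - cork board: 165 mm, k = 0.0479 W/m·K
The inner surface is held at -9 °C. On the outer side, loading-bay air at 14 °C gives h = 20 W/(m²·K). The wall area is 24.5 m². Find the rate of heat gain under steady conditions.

Thermal resistances in series:
R_carbon steel = L/(kA) = 0.0041/(54.2×24.5) = 3.088×10^-6 K/W
R_cork board = L/(kA) = 0.165/(0.0479×24.5) = 0.1406 K/W
R_outer film = 1/(h_o·A) = 1/(20×24.5) = 0.002041 K/W
R_total = 0.1426 K/W
Q = ΔT / R_total = 23 / 0.1426

Q ≈ 161 W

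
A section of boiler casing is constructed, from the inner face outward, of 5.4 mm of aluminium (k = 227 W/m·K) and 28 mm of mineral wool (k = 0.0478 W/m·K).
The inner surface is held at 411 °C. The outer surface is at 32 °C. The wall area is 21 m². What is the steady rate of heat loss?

Q ≈ 13600 W

Series thermal resistances:
R_aluminium = L/(kA) = 0.0054/(227×21) = 1.133×10^-6 K/W
R_mineral wool = L/(kA) = 0.028/(0.0478×21) = 0.02789 K/W
R_total = 0.0279 K/W
Q = ΔT / R_total = 379 / 0.0279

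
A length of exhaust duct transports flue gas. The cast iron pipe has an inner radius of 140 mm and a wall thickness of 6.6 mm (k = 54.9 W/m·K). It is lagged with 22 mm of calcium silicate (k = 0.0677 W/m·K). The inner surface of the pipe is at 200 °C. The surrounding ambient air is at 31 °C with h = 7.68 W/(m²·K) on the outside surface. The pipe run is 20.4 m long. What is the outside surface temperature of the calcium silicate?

T ≈ 77 °C

For a radial system each layer contributes R = ln(r_out/r_in)/(2πkL); films add R = 1/(hA).
R_cast iron pipe wall = ln(146.6/140)/(2π×54.9×20.4) = 6.546×10^-6 K/W
R_calcium silicate = ln(168.6/146.6)/(2π×0.0677×20.4) = 0.01611 K/W
R_outer film = 1/(h_o·2πr_oL) = 1/(7.68×2π×0.1686×20.4) = 0.006025 K/W
R_total = 0.02214 K/W
Q = ΔT/R_total = 169/0.02214
Q = 7630 W
T_interface = T_inner − Q·ΣR(inner→interface) = 200 − 7630×0.01612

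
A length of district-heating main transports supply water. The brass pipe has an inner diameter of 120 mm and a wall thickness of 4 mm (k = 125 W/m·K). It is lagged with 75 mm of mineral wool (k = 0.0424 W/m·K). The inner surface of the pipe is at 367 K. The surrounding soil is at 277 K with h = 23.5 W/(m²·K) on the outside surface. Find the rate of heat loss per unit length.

q′ ≈ 30.4 W/m

Treating each annulus and film as a series resistance:
R_brass pipe wall = ln(64/60)/(2π×125×1) = 8.217×10^-5 K/W
R_mineral wool = ln(139/64)/(2π×0.0424×1) = 2.911 K/W
R_outer film = 1/(h_o·2πr_oL) = 1/(23.5×2π×0.139×1) = 0.04872 K/W
R_total = 2.96 K/W
Q = ΔT/R_total = 90/2.96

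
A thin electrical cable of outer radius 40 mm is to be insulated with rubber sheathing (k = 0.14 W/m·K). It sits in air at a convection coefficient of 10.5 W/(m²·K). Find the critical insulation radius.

r_cr ≈ 13.3 mm

For a cylinder r_cr = k/h = 0.14/10.5
r_cr = 13.3 mm; since the bare radius (40 mm) is above r_cr, any added insulation will reduce heat loss.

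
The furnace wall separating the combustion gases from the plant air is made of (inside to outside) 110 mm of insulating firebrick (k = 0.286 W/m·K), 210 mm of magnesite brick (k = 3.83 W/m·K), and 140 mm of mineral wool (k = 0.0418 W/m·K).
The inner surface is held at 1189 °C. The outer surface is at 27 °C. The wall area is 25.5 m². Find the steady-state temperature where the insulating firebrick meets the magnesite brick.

T ≈ 1070 °C

Thermal resistances in series:
R_insulating firebrick = L/(kA) = 0.11/(0.286×25.5) = 0.01508 K/W
R_magnesite brick = L/(kA) = 0.21/(3.83×25.5) = 0.00215 K/W
R_mineral wool = L/(kA) = 0.14/(0.0418×25.5) = 0.1313 K/W
R_total = 0.1486 K/W;  Q = ΔT/R_total = 1162/0.1486 = 7821 W
T_interface = T_inner − Q·ΣR(inner→interface) = 1189 − 7820×0.01508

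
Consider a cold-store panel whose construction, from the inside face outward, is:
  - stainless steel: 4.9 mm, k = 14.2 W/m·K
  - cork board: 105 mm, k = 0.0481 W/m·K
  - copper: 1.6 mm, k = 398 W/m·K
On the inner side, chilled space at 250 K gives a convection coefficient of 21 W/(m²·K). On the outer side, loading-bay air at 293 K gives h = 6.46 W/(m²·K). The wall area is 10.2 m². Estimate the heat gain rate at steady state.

Using the resistance-network approach (series):
R_inner film = 1/(h_i·A) = 1/(21×10.2) = 0.004669 K/W
R_stainless steel = L/(kA) = 0.0049/(14.2×10.2) = 3.383×10^-5 K/W
R_cork board = L/(kA) = 0.105/(0.0481×10.2) = 0.214 K/W
R_copper = L/(kA) = 0.0016/(398×10.2) = 3.941×10^-7 K/W
R_outer film = 1/(h_o·A) = 1/(6.46×10.2) = 0.01518 K/W
R_total = 0.2339 K/W
Q = ΔT / R_total = 43 / 0.2339

Q ≈ 184 W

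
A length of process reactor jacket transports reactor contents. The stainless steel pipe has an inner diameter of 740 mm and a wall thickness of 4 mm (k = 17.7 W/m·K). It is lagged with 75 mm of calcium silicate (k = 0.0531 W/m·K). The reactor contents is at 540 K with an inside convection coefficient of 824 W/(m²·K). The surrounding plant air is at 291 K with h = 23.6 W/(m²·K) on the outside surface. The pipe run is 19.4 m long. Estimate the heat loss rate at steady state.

Q ≈ 8570 W

Radial resistances (cylindrical: R_cond = ln(r_o/r_i)/(2πkL), R_conv = 1/(h·2πrL)):
R_inner film = 1/(h_i·2πr₁L) = 1/(824×2π×0.37×19.4) = 2.691×10^-5 K/W
R_stainless steel pipe wall = ln(374/370)/(2π×17.7×19.4) = 4.984×10^-6 K/W
R_calcium silicate = ln(449/374)/(2π×0.0531×19.4) = 0.02824 K/W
R_outer film = 1/(h_o·2πr_oL) = 1/(23.6×2π×0.449×19.4) = 7.742×10^-4 K/W
R_total = 0.02904 K/W
Q = ΔT/R_total = 249/0.02904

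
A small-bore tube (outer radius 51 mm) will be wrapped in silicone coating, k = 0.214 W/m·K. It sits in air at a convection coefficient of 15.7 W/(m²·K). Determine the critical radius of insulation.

For a cylinder r_cr = k/h = 0.214/15.7
r_cr = 13.6 mm; since the bare radius (51 mm) is above r_cr, any added insulation will reduce heat loss.

r_cr ≈ 13.6 mm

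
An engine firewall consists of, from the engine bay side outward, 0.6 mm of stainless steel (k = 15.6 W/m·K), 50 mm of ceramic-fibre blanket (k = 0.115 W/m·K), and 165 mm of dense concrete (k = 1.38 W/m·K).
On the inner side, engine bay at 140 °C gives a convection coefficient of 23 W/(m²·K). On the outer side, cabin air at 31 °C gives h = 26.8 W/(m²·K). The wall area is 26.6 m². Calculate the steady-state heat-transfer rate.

Model the wall as resistances in series:
R_inner film = 1/(h_i·A) = 1/(23×26.6) = 0.001635 K/W
R_stainless steel = L/(kA) = 0.0006/(15.6×26.6) = 1.446×10^-6 K/W
R_ceramic-fibre blanket = L/(kA) = 0.05/(0.115×26.6) = 0.01635 K/W
R_dense concrete = L/(kA) = 0.165/(1.38×26.6) = 0.004495 K/W
R_outer film = 1/(h_o·A) = 1/(26.8×26.6) = 0.001403 K/W
R_total = 0.02388 K/W
Q = ΔT / R_total = 109 / 0.02388

Q ≈ 4560 W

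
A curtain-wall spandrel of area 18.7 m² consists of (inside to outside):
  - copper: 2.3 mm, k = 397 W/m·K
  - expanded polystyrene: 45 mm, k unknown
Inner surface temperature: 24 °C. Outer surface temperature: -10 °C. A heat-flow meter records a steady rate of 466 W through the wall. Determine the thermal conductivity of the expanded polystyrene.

k ≈ 0.033 W/(m·K)

Model the wall as resistances in series:
R_copper = L/(kA) = 0.0023/(397×18.7) = 3.098×10^-7 K/W
Sum of known resistances R_other = 3.098×10^-7 K/W
Total R = ΔT/Q = 34/466 = 0.07296 K/W
R_expanded polystyrene = R_total − R_other = 0.07296 K/W
k = L/(R·A) = 0.045/(0.07296×18.7)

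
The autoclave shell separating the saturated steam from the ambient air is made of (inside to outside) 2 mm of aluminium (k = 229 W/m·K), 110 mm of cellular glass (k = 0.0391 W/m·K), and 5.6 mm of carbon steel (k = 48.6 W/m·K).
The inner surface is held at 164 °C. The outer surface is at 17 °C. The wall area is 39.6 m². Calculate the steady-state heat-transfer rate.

Q ≈ 2070 W

Model the wall as resistances in series:
R_aluminium = L/(kA) = 0.002/(229×39.6) = 2.205×10^-7 K/W
R_cellular glass = L/(kA) = 0.11/(0.0391×39.6) = 0.07104 K/W
R_carbon steel = L/(kA) = 0.0056/(48.6×39.6) = 2.91×10^-6 K/W
R_total = 0.07105 K/W
Q = ΔT / R_total = 147 / 0.07105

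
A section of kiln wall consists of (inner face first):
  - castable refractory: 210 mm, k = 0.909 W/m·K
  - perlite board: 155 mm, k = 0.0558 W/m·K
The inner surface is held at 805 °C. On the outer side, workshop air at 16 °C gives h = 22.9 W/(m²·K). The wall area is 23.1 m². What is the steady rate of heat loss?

Q ≈ 5970 W

Series thermal resistances:
R_castable refractory = L/(kA) = 0.21/(0.909×23.1) = 0.01 K/W
R_perlite board = L/(kA) = 0.155/(0.0558×23.1) = 0.1203 K/W
R_outer film = 1/(h_o·A) = 1/(22.9×23.1) = 0.00189 K/W
R_total = 0.1321 K/W
Q = ΔT / R_total = 789 / 0.1321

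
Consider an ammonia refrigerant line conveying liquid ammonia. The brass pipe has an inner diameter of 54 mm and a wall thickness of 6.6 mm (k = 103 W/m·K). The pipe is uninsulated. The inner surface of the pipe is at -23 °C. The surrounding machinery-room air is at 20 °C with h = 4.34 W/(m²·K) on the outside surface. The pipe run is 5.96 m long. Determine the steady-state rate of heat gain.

Q ≈ 235 W

Cylindrical conduction, so R = ln(r₂/r₁)/(2πkL) per layer, in series:
R_brass pipe wall = ln(33.6/27)/(2π×103×5.96) = 5.67×10^-5 K/W
R_outer film = 1/(h_o·2πr_oL) = 1/(4.34×2π×0.0336×5.96) = 0.1831 K/W
R_total = 0.1832 K/W
Q = ΔT/R_total = 43/0.1832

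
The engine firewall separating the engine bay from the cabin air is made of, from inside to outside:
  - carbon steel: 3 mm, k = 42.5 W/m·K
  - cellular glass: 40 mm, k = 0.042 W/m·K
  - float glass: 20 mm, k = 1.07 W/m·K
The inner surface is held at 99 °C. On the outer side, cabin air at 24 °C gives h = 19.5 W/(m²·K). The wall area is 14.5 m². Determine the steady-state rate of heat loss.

Model the wall as resistances in series:
R_carbon steel = L/(kA) = 0.003/(42.5×14.5) = 4.868×10^-6 K/W
R_cellular glass = L/(kA) = 0.04/(0.042×14.5) = 0.06568 K/W
R_float glass = L/(kA) = 0.02/(1.07×14.5) = 0.001289 K/W
R_outer film = 1/(h_o·A) = 1/(19.5×14.5) = 0.003537 K/W
R_total = 0.07051 K/W
Q = ΔT / R_total = 75 / 0.07051

Q ≈ 1060 W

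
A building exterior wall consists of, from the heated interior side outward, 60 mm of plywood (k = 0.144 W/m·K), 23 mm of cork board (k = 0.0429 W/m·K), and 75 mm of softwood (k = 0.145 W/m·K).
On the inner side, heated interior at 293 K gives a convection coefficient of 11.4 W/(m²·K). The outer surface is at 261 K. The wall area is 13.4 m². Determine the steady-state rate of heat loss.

Q ≈ 275 W

Thermal resistances in series:
R_inner film = 1/(h_i·A) = 1/(11.4×13.4) = 0.006546 K/W
R_plywood = L/(kA) = 0.06/(0.144×13.4) = 0.03109 K/W
R_cork board = L/(kA) = 0.023/(0.0429×13.4) = 0.04001 K/W
R_softwood = L/(kA) = 0.075/(0.145×13.4) = 0.0386 K/W
R_total = 0.1163 K/W
Q = ΔT / R_total = 32 / 0.1163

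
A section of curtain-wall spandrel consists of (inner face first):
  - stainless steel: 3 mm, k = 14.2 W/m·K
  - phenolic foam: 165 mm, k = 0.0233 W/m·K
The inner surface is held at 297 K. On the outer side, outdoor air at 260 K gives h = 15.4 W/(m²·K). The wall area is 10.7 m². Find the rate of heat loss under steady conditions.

Thermal resistances in series:
R_stainless steel = L/(kA) = 0.003/(14.2×10.7) = 1.974×10^-5 K/W
R_phenolic foam = L/(kA) = 0.165/(0.0233×10.7) = 0.6618 K/W
R_outer film = 1/(h_o·A) = 1/(15.4×10.7) = 0.006069 K/W
R_total = 0.6679 K/W
Q = ΔT / R_total = 37 / 0.6679

Q ≈ 55.4 W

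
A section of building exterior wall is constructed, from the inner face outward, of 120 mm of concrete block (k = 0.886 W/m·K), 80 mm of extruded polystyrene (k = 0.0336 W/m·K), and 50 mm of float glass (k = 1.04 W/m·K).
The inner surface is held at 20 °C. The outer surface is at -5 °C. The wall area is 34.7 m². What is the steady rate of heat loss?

Q ≈ 338 W

Treating each layer as a thermal resistance in series:
R_concrete block = L/(kA) = 0.12/(0.886×34.7) = 0.003903 K/W
R_extruded polystyrene = L/(kA) = 0.08/(0.0336×34.7) = 0.06862 K/W
R_float glass = L/(kA) = 0.05/(1.04×34.7) = 0.001386 K/W
R_total = 0.0739 K/W
Q = ΔT / R_total = 25 / 0.0739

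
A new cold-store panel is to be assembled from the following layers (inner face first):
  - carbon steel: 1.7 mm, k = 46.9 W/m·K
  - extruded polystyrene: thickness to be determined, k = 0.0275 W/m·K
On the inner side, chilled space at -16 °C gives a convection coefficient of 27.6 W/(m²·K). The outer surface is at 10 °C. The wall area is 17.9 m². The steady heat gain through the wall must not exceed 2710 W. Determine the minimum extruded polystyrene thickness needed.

L ≈ 3.73 mm

Series thermal resistances:
R_inner film = 1/(h_i·A) = 1/(27.6×17.9) = 0.002024 K/W
R_carbon steel = L/(kA) = 0.0017/(46.9×17.9) = 2.025×10^-6 K/W
Sum of the known resistances R_other = 0.002026 K/W
Required total resistance R_tot = ΔT/Q_allow = 26/2710 = 0.009594 K/W
R_extruded polystyrene = R_tot − R_other = 0.007568 K/W
L = R·k·A = 0.007568×0.0275×17.9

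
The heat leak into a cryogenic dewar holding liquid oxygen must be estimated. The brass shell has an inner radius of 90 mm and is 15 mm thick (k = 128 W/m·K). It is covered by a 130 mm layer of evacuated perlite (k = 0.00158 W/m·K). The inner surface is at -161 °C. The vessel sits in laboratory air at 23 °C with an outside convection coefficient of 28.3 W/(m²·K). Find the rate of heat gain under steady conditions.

Spherical conduction: R = (1/r_in − 1/r_out)/(4πk) per layer; series-sum.
R_brass shell = (1/0.09 − 1/0.105)/(4π×128) = 9.868×10^-4 K/W
R_evacuated perlite = (1/0.105 − 1/0.235)/(4π×0.00158) = 265.4 K/W
R_outer film = 1/(h·4πr_o²) = 1/(28.3×4π×0.235²) = 0.05092 K/W
R_total = 265.4 K/W
Q = ΔT/R_total = 184/265.4

Q ≈ 0.693 W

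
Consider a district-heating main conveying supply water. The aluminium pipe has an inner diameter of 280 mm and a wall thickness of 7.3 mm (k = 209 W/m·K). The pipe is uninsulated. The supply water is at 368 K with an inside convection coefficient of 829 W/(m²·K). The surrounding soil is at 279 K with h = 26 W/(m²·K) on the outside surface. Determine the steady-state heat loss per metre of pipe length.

q′ ≈ 2070 W/m

Treating each annulus and film as a series resistance:
R_inner film = 1/(h_i·2πr₁L) = 1/(829×2π×0.14×1) = 0.001371 K/W
R_aluminium pipe wall = ln(147.3/140)/(2π×209×1) = 3.871×10^-5 K/W
R_outer film = 1/(h_o·2πr_oL) = 1/(26×2π×0.1473×1) = 0.04156 K/W
R_total = 0.04297 K/W
Q = ΔT/R_total = 89/0.04297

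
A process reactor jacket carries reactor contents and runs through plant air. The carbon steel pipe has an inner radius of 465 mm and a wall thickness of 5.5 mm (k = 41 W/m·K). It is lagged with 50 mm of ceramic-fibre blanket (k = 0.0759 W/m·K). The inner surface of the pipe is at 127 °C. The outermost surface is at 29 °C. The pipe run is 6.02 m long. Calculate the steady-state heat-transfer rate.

Q ≈ 2790 W

Cylindrical conduction, so R = ln(r₂/r₁)/(2πkL) per layer, in series:
R_carbon steel pipe wall = ln(470.5/465)/(2π×41×6.02) = 7.582×10^-6 K/W
R_ceramic-fibre blanket = ln(520.5/470.5)/(2π×0.0759×6.02) = 0.03518 K/W
R_total = 0.03519 K/W
Q = ΔT/R_total = 98/0.03519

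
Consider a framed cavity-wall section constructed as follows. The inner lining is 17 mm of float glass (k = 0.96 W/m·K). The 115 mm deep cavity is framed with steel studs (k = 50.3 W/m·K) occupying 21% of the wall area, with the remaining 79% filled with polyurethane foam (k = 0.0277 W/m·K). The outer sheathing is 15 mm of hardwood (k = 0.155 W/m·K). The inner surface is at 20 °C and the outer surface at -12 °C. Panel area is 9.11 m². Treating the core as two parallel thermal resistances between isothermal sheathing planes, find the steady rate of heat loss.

Q ≈ 2330 W

Sheathing layers in series; stud and cavity paths in parallel between them.
R_inner = 0.017/(0.96×9.11) = 0.001944 K/W
R_stud  = 0.115/(50.3×0.21×9.11) = 0.001195 K/W
R_cav   = 0.115/(0.0277×0.79×9.11) = 0.5769 K/W
1/R_core = 1/R_stud + 1/R_cav → R_core = 0.001193 K/W
R_outer = 0.015/(0.155×9.11) = 0.01062 K/W
R_total = 0.01376 K/W
Q = ΔT/R_total = 32/0.01376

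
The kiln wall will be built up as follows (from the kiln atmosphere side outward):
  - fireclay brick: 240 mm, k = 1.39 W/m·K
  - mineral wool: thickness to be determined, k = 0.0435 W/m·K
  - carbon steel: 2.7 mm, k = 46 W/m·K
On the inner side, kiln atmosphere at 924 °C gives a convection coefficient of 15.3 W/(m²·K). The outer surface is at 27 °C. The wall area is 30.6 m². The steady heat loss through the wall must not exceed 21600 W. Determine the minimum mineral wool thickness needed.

Series thermal resistances:
R_inner film = 1/(h_i·A) = 1/(15.3×30.6) = 0.002136 K/W
R_fireclay brick = L/(kA) = 0.24/(1.39×30.6) = 0.005643 K/W
R_carbon steel = L/(kA) = 0.0027/(46×30.6) = 1.918×10^-6 K/W
Sum of the known resistances R_other = 0.00778 K/W
Required total resistance R_tot = ΔT/Q_allow = 897/21600 = 0.04153 K/W
R_mineral wool = R_tot − R_other = 0.03375 K/W
L = R·k·A = 0.03375×0.0435×30.6

L ≈ 44.9 mm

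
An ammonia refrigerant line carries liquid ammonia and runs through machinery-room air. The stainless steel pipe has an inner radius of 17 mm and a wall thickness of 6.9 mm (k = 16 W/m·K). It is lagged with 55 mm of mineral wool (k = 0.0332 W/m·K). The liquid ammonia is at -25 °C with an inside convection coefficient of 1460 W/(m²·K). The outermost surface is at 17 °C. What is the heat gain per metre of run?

q′ ≈ 7.32 W/m

Per-layer cylindrical resistances, series-summed:
R_inner film = 1/(h_i·2πr₁L) = 1/(1460×2π×0.017×1) = 0.006412 K/W
R_stainless steel pipe wall = ln(23.9/17)/(2π×16×1) = 0.003389 K/W
R_mineral wool = ln(78.9/23.9)/(2π×0.0332×1) = 5.725 K/W
R_total = 5.735 K/W
Q = ΔT/R_total = 42/5.735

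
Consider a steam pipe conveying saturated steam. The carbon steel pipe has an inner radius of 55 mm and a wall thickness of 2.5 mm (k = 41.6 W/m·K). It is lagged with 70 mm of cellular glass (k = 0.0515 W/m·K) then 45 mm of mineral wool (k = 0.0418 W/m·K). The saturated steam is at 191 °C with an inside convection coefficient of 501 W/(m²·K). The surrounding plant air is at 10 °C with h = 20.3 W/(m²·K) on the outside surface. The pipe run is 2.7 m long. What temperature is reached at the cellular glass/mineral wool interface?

Cylindrical conduction, so R = ln(r₂/r₁)/(2πkL) per layer, in series:
R_inner film = 1/(h_i·2πr₁L) = 1/(501×2π×0.055×2.7) = 0.002139 K/W
R_carbon steel pipe wall = ln(57.5/55)/(2π×41.6×2.7) = 6.299×10^-5 K/W
R_cellular glass = ln(127.5/57.5)/(2π×0.0515×2.7) = 0.9115 K/W
R_mineral wool = ln(172.5/127.5)/(2π×0.0418×2.7) = 0.4263 K/W
R_outer film = 1/(h_o·2πr_oL) = 1/(20.3×2π×0.1725×2.7) = 0.01683 K/W
R_total = 1.357 K/W
Q = ΔT/R_total = 181/1.357
Q = 133 W
T_interface = T_inner − Q·ΣR(inner→interface) = 191 − 133×0.9137

T ≈ 69.1 °C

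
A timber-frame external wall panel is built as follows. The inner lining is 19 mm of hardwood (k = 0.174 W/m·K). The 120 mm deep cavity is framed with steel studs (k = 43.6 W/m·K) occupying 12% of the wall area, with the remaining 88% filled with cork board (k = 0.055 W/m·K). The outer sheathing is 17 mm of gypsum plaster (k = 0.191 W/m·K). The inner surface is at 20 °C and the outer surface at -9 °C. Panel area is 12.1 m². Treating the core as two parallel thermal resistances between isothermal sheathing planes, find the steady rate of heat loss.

Sheathing layers in series; stud and cavity paths in parallel between them.
R_inner = 0.019/(0.174×12.1) = 0.009024 K/W
R_stud  = 0.12/(43.6×0.12×12.1) = 0.001896 K/W
R_cav   = 0.12/(0.055×0.88×12.1) = 0.2049 K/W
1/R_core = 1/R_stud + 1/R_cav → R_core = 0.001878 K/W
R_outer = 0.017/(0.191×12.1) = 0.007356 K/W
R_total = 0.01826 K/W
Q = ΔT/R_total = 29/0.01826

Q ≈ 1590 W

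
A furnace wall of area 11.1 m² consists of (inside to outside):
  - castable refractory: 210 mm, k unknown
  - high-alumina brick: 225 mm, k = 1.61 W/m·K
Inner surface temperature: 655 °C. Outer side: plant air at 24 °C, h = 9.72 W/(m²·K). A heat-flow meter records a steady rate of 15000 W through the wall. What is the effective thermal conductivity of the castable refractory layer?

k ≈ 0.936 W/(m·K)

Treating each layer as a thermal resistance in series:
R_high-alumina brick = L/(kA) = 0.225/(1.61×11.1) = 0.01259 K/W
R_outer film = 1/(h_o·A) = 1/(9.72×11.1) = 0.009269 K/W
Sum of known resistances R_other = 0.02186 K/W
Total R = ΔT/Q = 631/15000 = 0.04207 K/W
R_castable refractory = R_total − R_other = 0.02021 K/W
k = L/(R·A) = 0.21/(0.02021×11.1)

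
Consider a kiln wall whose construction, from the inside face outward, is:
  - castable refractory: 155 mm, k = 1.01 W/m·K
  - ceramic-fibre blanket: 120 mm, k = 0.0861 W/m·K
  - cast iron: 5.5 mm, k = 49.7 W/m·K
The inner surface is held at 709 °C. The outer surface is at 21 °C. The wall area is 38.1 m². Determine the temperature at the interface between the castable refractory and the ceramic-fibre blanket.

Series thermal resistances:
R_castable refractory = L/(kA) = 0.155/(1.01×38.1) = 0.004028 K/W
R_ceramic-fibre blanket = L/(kA) = 0.12/(0.0861×38.1) = 0.03658 K/W
R_cast iron = L/(kA) = 0.0055/(49.7×38.1) = 2.905×10^-6 K/W
R_total = 0.04061 K/W;  Q = ΔT/R_total = 688/0.04061 = 16940 W
T_interface = T_inner − Q·ΣR(inner→interface) = 709 − 16900×0.004028

T ≈ 641 °C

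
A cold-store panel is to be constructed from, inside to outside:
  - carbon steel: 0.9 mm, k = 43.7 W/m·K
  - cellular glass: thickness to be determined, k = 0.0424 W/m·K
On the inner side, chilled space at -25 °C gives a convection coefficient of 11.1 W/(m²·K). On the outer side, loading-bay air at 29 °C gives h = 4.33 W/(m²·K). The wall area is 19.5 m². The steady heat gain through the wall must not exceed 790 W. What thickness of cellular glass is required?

L ≈ 42.9 mm

Thermal resistances in series:
R_inner film = 1/(h_i·A) = 1/(11.1×19.5) = 0.00462 K/W
R_carbon steel = L/(kA) = 0.0009/(43.7×19.5) = 1.056×10^-6 K/W
R_outer film = 1/(h_o·A) = 1/(4.33×19.5) = 0.01184 K/W
Sum of the known resistances R_other = 0.01646 K/W
Required total resistance R_tot = ΔT/Q_allow = 54/790 = 0.06835 K/W
R_cellular glass = R_tot − R_other = 0.05189 K/W
L = R·k·A = 0.05189×0.0424×19.5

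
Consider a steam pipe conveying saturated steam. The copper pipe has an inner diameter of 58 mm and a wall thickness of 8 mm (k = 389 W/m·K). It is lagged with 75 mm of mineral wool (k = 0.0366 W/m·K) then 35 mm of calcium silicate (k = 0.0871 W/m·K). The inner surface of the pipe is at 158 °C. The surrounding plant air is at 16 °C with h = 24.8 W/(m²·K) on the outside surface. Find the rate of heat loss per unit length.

q′ ≈ 26.5 W/m

Treating each annulus and film as a series resistance:
R_copper pipe wall = ln(37/29)/(2π×389×1) = 9.968×10^-5 K/W
R_mineral wool = ln(112/37)/(2π×0.0366×1) = 4.816 K/W
R_calcium silicate = ln(147/112)/(2π×0.0871×1) = 0.4969 K/W
R_outer film = 1/(h_o·2πr_oL) = 1/(24.8×2π×0.147×1) = 0.04366 K/W
R_total = 5.357 K/W
Q = ΔT/R_total = 142/5.357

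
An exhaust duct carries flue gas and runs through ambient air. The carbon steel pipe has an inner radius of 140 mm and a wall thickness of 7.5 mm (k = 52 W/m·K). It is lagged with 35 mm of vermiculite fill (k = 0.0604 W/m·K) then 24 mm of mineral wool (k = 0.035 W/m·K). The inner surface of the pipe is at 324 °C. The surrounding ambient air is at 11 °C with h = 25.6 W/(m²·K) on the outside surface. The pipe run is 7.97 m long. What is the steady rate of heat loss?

Per-layer cylindrical resistances, series-summed:
R_carbon steel pipe wall = ln(147.5/140)/(2π×52×7.97) = 2.004×10^-5 K/W
R_vermiculite fill = ln(182.5/147.5)/(2π×0.0604×7.97) = 0.0704 K/W
R_mineral wool = ln(206.5/182.5)/(2π×0.035×7.97) = 0.07049 K/W
R_outer film = 1/(h_o·2πr_oL) = 1/(25.6×2π×0.2065×7.97) = 0.003777 K/W
R_total = 0.1447 K/W
Q = ΔT/R_total = 313/0.1447

Q ≈ 2160 W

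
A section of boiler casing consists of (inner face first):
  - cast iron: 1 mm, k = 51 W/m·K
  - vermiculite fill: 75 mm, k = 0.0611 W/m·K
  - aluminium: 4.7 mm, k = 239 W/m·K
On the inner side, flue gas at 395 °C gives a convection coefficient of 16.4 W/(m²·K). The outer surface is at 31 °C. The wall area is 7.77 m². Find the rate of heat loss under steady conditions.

Thermal resistances in series:
R_inner film = 1/(h_i·A) = 1/(16.4×7.77) = 0.007848 K/W
R_cast iron = L/(kA) = 0.001/(51×7.77) = 2.524×10^-6 K/W
R_vermiculite fill = L/(kA) = 0.075/(0.0611×7.77) = 0.158 K/W
R_aluminium = L/(kA) = 0.0047/(239×7.77) = 2.531×10^-6 K/W
R_total = 0.1658 K/W
Q = ΔT / R_total = 364 / 0.1658

Q ≈ 2190 W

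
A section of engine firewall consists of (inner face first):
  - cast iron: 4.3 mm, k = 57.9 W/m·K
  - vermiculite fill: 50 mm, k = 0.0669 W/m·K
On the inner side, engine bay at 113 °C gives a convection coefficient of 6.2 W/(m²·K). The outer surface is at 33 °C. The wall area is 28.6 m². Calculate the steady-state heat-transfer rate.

Q ≈ 2520 W

Treating each layer as a thermal resistance in series:
R_inner film = 1/(h_i·A) = 1/(6.2×28.6) = 0.00564 K/W
R_cast iron = L/(kA) = 0.0043/(57.9×28.6) = 2.597×10^-6 K/W
R_vermiculite fill = L/(kA) = 0.05/(0.0669×28.6) = 0.02613 K/W
R_total = 0.03177 K/W
Q = ΔT / R_total = 80 / 0.03177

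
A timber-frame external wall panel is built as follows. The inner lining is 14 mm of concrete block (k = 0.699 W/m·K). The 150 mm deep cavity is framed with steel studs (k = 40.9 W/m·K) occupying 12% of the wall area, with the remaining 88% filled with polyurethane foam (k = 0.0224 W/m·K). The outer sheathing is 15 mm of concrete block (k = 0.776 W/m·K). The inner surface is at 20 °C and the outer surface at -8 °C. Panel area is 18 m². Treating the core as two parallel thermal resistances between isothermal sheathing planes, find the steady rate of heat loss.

Q ≈ 7220 W

Sheathing layers in series; stud and cavity paths in parallel between them.
R_inner = 0.014/(0.699×18) = 0.001113 K/W
R_stud  = 0.15/(40.9×0.12×18) = 0.001698 K/W
R_cav   = 0.15/(0.0224×0.88×18) = 0.4228 K/W
1/R_core = 1/R_stud + 1/R_cav → R_core = 0.001691 K/W
R_outer = 0.015/(0.776×18) = 0.001074 K/W
R_total = 0.003878 K/W
Q = ΔT/R_total = 28/0.003878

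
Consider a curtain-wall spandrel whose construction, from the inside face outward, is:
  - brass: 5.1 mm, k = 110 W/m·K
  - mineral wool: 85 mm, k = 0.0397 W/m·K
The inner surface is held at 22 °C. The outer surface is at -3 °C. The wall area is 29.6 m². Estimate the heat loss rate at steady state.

Model the wall as resistances in series:
R_brass = L/(kA) = 0.0051/(110×29.6) = 1.566×10^-6 K/W
R_mineral wool = L/(kA) = 0.085/(0.0397×29.6) = 0.07233 K/W
R_total = 0.07233 K/W
Q = ΔT / R_total = 25 / 0.07233

Q ≈ 346 W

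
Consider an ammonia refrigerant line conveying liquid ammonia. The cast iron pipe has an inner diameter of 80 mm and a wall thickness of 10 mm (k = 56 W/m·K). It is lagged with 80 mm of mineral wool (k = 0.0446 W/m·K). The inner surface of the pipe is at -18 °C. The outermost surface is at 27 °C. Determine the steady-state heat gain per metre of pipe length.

q′ ≈ 13.2 W/m

Radial resistances (cylindrical: R_cond = ln(r_o/r_i)/(2πkL), R_conv = 1/(h·2πrL)):
R_cast iron pipe wall = ln(50/40)/(2π×56×1) = 6.342×10^-4 K/W
R_mineral wool = ln(130/50)/(2π×0.0446×1) = 3.41 K/W
R_total = 3.41 K/W
Q = ΔT/R_total = 45/3.41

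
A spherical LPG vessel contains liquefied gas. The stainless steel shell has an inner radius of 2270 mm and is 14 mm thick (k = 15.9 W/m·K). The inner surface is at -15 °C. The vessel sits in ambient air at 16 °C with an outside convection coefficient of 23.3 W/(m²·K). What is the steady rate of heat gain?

Q ≈ 46400 W

For a spherical shell R = (1/r₁ − 1/r₂)/(4πk); film R = 1/(h·4πr²). In series:
R_stainless steel shell = (1/2.27 − 1/2.284)/(4π×15.9) = 1.351×10^-5 K/W
R_outer film = 1/(h·4πr_o²) = 1/(23.3×4π×2.284²) = 6.547×10^-4 K/W
R_total = 6.682×10^-4 K/W
Q = ΔT/R_total = 31/6.682×10^-4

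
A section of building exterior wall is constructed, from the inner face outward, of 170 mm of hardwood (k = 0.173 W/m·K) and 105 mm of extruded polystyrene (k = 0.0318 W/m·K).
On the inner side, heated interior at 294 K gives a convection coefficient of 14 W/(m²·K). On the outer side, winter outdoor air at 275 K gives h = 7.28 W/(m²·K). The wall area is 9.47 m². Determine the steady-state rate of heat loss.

Q ≈ 40 W

Model the wall as resistances in series:
R_inner film = 1/(h_i·A) = 1/(14×9.47) = 0.007543 K/W
R_hardwood = L/(kA) = 0.17/(0.173×9.47) = 0.1038 K/W
R_extruded polystyrene = L/(kA) = 0.105/(0.0318×9.47) = 0.3487 K/W
R_outer film = 1/(h_o·A) = 1/(7.28×9.47) = 0.01451 K/W
R_total = 0.4745 K/W
Q = ΔT / R_total = 19 / 0.4745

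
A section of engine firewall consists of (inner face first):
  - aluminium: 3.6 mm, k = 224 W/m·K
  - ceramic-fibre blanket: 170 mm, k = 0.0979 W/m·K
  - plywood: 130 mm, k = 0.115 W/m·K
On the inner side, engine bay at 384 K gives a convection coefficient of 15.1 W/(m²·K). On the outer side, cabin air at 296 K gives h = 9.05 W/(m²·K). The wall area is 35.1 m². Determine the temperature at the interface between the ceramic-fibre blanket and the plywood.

T ≈ 332 K

Model the wall as resistances in series:
R_inner film = 1/(h_i·A) = 1/(15.1×35.1) = 0.001887 K/W
R_aluminium = L/(kA) = 0.0036/(224×35.1) = 4.579×10^-7 K/W
R_ceramic-fibre blanket = L/(kA) = 0.17/(0.0979×35.1) = 0.04947 K/W
R_plywood = L/(kA) = 0.13/(0.115×35.1) = 0.03221 K/W
R_outer film = 1/(h_o·A) = 1/(9.05×35.1) = 0.003148 K/W
R_total = 0.08671 K/W;  Q = ΔT/R_total = 88/0.08671 = 1015 W
T_interface = T_inner − Q·ΣR(inner→interface) = 384 − 1010×0.05136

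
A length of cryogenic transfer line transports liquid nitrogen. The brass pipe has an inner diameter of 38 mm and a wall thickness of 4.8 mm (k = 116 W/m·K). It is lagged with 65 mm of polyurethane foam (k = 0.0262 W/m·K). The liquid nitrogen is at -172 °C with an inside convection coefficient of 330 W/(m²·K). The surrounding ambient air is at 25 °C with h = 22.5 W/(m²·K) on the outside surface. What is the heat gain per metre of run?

q′ ≈ 24.3 W/m

Per-layer cylindrical resistances, series-summed:
R_inner film = 1/(h_i·2πr₁L) = 1/(330×2π×0.019×1) = 0.02538 K/W
R_brass pipe wall = ln(23.8/19)/(2π×116×1) = 3.09×10^-4 K/W
R_polyurethane foam = ln(88.8/23.8)/(2π×0.0262×1) = 7.998 K/W
R_outer film = 1/(h_o·2πr_oL) = 1/(22.5×2π×0.0888×1) = 0.07966 K/W
R_total = 8.104 K/W
Q = ΔT/R_total = 197/8.104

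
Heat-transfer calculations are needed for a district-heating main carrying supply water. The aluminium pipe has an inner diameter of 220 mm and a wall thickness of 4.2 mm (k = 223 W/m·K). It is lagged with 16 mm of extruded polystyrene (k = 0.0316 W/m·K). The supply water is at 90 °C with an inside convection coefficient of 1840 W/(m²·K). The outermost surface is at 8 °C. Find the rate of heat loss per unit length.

Treating each annulus and film as a series resistance:
R_inner film = 1/(h_i·2πr₁L) = 1/(1840×2π×0.11×1) = 7.863×10^-4 K/W
R_aluminium pipe wall = ln(114.2/110)/(2π×223×1) = 2.674×10^-5 K/W
R_extruded polystyrene = ln(130.2/114.2)/(2π×0.0316×1) = 0.6604 K/W
R_total = 0.6612 K/W
Q = ΔT/R_total = 82/0.6612

q′ ≈ 124 W/m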